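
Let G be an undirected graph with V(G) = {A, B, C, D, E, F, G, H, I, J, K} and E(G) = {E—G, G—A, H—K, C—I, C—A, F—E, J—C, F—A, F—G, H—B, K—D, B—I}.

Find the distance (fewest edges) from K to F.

Distance 0: K.
Distance 1: D, H.
Distance 2: B.
Distance 3: I.
Distance 4: C.
Distance 5: A, J.
Distance 6: F, G — contains F.

6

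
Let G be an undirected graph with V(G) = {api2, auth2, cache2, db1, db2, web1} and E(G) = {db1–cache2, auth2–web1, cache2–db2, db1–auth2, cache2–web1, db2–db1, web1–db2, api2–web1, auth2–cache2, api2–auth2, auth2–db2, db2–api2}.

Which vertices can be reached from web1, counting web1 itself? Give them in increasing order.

api2, auth2, cache2, db1, db2, web1

Start at web1.
Its neighbours: api2, auth2, cache2, db2.
Then their neighbours: db1.
Every vertex is now reached.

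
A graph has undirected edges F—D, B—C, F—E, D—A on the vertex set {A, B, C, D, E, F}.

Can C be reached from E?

No

Explore from E.
Distance 1: reach F.
Distance 2: reach D.
Distance 3: reach A.
The search is exhausted without reaching C; it lies in a different component.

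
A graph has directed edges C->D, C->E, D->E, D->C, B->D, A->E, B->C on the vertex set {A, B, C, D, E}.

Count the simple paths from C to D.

C→D

1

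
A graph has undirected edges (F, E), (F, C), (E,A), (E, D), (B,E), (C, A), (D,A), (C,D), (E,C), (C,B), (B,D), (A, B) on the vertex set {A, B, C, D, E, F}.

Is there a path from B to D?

Explore from B.
Distance 1: reach A, C, D, E.
Found D.

Yes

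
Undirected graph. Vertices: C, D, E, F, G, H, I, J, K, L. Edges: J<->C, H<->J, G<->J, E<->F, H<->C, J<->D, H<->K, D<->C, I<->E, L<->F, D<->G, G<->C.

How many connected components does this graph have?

From C: component {C, D, G, H, J, K}.
From E: component {E, F, I, L}.
That's 2 components.

2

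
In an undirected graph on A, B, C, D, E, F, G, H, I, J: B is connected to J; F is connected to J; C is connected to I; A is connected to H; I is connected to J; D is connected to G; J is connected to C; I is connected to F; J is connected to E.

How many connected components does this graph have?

3

From A: component {A, H}.
From B: component {B, C, E, F, I, J}.
From D: component {D, G}.
That's 3 components.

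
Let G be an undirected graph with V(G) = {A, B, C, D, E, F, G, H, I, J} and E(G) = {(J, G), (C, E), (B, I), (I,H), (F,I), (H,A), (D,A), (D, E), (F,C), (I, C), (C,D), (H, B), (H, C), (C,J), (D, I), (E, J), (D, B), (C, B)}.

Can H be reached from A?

Yes

Explore from A.
Distance 1: reach D, H.
Found H.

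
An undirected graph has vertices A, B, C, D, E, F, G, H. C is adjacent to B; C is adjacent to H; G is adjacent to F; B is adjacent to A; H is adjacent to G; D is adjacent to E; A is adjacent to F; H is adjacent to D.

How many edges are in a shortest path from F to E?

4

Distance 0: F.
Distance 1: A, G.
Distance 2: B, H.
Distance 3: C, D.
Distance 4: E — contains E.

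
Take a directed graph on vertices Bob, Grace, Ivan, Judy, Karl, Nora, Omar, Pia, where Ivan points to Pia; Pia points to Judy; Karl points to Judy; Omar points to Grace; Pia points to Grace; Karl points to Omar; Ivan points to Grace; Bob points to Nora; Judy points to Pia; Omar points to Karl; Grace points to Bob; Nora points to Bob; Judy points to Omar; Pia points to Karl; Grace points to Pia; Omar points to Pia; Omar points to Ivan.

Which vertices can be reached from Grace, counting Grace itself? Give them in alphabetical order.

Bob, Grace, Ivan, Judy, Karl, Nora, Omar, Pia

Start at Grace.
Its neighbours: Bob, Pia.
Then their neighbours: Judy, Karl, Nora.
Then next layer: Omar.
Then next layer: Ivan.
Every vertex is now reached.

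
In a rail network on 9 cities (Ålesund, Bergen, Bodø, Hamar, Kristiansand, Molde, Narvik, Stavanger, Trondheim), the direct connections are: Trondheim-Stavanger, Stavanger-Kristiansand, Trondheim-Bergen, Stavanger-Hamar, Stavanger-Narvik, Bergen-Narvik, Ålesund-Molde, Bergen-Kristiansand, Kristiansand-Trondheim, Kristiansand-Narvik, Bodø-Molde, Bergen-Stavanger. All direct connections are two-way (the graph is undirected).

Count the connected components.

From Ålesund: component {Ålesund, Bodø, Molde}.
From Bergen: component {Bergen, Hamar, Kristiansand, Narvik, Stavanger, Trondheim}.
That's 2 components.

2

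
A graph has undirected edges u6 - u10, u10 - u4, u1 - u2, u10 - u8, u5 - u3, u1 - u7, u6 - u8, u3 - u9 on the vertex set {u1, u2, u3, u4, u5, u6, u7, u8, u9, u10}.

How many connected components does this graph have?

3

From u1: component {u1, u2, u7}.
From u3: component {u3, u5, u9}.
From u4: component {u4, u6, u8, u10}.
That's 3 components.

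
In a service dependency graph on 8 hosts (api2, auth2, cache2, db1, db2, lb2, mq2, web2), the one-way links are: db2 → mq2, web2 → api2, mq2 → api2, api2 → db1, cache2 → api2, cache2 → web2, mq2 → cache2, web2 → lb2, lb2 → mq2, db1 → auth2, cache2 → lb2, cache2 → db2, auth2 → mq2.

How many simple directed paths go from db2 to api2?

3

db2→mq2→api2
db2→mq2→cache2→api2
db2→mq2→cache2→web2→api2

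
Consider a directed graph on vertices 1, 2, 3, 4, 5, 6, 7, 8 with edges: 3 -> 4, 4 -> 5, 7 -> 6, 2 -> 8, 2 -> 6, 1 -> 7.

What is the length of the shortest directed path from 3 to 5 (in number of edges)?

Distance 0: 3.
Distance 1: 4.
Distance 2: 5 — contains 5.

2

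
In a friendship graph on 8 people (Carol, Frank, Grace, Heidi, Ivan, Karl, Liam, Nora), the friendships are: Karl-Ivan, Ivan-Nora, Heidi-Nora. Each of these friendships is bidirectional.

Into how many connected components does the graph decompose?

5

From Carol: component {Carol}.
From Frank: component {Frank}.
From Grace: component {Grace}.
From Heidi: component {Heidi, Ivan, Karl, Nora}.
From Liam: component {Liam}.
That's 5 components.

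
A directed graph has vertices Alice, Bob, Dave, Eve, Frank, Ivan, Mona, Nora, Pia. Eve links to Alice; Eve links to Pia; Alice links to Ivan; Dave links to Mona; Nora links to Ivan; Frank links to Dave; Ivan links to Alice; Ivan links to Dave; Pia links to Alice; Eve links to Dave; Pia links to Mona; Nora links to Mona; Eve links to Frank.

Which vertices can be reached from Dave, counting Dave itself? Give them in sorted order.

Dave, Mona

Start at Dave.
Its neighbours: Mona.
Nothing further is reachable.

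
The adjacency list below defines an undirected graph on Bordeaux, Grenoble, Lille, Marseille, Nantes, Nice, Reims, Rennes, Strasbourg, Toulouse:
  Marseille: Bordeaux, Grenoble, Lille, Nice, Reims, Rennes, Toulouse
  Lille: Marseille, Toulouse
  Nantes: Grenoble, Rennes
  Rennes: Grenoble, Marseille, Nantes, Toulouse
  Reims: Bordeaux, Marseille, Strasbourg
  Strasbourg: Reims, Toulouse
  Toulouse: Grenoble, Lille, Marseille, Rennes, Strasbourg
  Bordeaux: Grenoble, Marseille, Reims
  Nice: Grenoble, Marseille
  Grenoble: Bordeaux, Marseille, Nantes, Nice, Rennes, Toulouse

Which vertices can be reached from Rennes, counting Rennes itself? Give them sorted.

Bordeaux, Grenoble, Lille, Marseille, Nantes, Nice, Reims, Rennes, Strasbourg, Toulouse

Start at Rennes.
Its neighbours: Grenoble, Marseille, Nantes, Toulouse.
Then their neighbours: Bordeaux, Lille, Nice, Reims, Strasbourg.
Every vertex is now reached.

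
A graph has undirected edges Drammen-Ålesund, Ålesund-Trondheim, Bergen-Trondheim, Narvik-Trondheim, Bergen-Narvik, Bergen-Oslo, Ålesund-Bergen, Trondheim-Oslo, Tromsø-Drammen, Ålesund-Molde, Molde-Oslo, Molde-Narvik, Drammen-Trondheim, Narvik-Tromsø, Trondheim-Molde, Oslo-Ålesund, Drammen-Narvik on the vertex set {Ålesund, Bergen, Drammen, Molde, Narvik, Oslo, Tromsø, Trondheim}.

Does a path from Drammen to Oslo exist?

Yes

Explore from Drammen.
Distance 1: reach Ålesund, Narvik, Tromsø, Trondheim.
Distance 2: reach Bergen, Molde, Oslo.
Found Oslo.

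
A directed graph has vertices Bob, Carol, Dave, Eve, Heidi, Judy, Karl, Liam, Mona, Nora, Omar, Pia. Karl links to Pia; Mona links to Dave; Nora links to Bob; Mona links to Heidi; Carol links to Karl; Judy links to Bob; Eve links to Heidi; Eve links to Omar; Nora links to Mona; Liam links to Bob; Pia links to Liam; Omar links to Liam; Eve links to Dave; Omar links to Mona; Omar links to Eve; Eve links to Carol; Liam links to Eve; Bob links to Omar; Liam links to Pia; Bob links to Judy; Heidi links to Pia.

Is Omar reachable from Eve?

Explore from Eve.
Distance 1: reach Carol, Dave, Heidi, Omar.
Found Omar.

Yes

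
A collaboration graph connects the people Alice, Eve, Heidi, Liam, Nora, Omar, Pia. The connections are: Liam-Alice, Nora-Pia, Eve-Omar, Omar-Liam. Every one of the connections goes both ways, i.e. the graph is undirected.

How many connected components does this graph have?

From Alice: component {Alice, Eve, Liam, Omar}.
From Heidi: component {Heidi}.
From Nora: component {Nora, Pia}.
That's 3 components.

3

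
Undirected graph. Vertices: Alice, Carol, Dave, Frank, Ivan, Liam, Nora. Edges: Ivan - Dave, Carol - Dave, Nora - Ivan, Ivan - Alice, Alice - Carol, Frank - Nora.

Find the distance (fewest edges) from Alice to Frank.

Distance 0: Alice.
Distance 1: Carol, Ivan.
Distance 2: Dave, Nora.
Distance 3: Frank — contains Frank.

3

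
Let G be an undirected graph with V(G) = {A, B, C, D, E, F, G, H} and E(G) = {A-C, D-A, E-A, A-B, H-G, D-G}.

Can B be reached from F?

No

F has no edges, so nothing is reachable from it.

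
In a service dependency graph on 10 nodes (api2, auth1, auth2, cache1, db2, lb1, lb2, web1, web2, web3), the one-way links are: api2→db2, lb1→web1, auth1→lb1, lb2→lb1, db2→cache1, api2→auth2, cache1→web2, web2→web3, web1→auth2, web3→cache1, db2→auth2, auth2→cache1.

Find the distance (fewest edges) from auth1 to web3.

Distance 0: auth1.
Distance 1: lb1.
Distance 2: web1.
Distance 3: auth2.
Distance 4: cache1.
Distance 5: web2.
Distance 6: web3 — contains web3.

6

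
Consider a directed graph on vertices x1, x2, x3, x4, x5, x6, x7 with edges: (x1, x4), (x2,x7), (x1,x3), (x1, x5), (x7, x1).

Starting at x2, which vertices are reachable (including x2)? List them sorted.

Start at x2.
Its neighbours: x7.
Then their neighbours: x1.
Then next layer: x3, x4, x5.
Nothing further is reachable.

x1, x2, x3, x4, x5, x7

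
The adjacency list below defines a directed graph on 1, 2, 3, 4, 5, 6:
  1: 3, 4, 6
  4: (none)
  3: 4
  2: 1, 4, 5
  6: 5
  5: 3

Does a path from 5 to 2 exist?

Explore from 5.
Distance 1: reach 3.
Distance 2: reach 4.
The search from 5 is exhausted; no directed path reaches 2.

No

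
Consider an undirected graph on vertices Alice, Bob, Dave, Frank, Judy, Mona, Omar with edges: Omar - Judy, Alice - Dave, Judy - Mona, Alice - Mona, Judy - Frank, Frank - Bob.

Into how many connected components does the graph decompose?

From Alice: component {Alice, Bob, Dave, Frank, Judy, Mona, Omar}.
That's 1 component.

1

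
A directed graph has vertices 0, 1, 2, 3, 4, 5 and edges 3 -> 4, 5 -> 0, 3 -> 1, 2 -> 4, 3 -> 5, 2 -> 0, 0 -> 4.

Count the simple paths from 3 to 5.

3→5

1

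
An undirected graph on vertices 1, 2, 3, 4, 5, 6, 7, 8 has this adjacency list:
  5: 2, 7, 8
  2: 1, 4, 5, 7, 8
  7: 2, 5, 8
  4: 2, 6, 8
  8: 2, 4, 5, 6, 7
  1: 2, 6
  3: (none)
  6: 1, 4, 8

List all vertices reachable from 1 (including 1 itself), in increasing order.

Start at 1.
Its neighbours: 2, 6.
Then their neighbours: 4, 5, 7, 8.
Nothing further is reachable.

1, 2, 4, 5, 6, 7, 8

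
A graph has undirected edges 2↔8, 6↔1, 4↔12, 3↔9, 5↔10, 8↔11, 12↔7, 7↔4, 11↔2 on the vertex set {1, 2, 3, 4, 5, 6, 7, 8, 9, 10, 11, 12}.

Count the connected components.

5

From 1: component {1, 6}.
From 2: component {2, 8, 11}.
From 3: component {3, 9}.
From 4: component {4, 7, 12}.
From 5: component {5, 10}.
That's 5 components.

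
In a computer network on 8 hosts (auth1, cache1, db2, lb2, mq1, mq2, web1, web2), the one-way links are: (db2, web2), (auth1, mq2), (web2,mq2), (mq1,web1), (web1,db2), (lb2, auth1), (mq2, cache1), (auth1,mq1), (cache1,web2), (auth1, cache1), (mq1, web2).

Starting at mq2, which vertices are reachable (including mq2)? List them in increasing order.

cache1, mq2, web2

Start at mq2.
Its neighbours: cache1.
Then their neighbours: web2.
Nothing further is reachable.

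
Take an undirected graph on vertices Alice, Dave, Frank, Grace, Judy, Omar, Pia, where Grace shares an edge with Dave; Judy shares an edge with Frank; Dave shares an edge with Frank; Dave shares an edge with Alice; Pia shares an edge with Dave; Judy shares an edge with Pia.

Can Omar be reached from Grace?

Explore from Grace.
Distance 1: reach Dave.
Distance 2: reach Alice, Frank, Pia.
Distance 3: reach Judy.
The search is exhausted without reaching Omar; it lies in a different component.

No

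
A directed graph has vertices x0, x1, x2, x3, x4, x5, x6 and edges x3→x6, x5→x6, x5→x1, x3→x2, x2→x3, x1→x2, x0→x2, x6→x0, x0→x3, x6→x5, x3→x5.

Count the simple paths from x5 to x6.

2

x5→x1→x2→x3→x6
x5→x6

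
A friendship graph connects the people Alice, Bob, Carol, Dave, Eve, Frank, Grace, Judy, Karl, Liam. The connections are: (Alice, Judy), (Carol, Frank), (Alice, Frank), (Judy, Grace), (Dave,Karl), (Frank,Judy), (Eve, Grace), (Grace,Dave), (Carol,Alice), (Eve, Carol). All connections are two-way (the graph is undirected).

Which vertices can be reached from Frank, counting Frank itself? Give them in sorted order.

Start at Frank.
Its neighbours: Alice, Carol, Judy.
Then their neighbours: Eve, Grace.
Then next layer: Dave.
Then next layer: Karl.
Nothing further is reachable.

Alice, Carol, Dave, Eve, Frank, Grace, Judy, Karl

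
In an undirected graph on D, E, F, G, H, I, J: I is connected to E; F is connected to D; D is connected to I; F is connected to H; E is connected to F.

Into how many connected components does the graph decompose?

3

From D: component {D, E, F, H, I}.
From G: component {G}.
From J: component {J}.
That's 3 components.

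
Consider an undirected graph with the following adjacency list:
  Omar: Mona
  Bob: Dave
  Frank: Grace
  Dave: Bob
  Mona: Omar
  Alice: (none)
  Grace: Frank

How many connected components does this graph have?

From Alice: component {Alice}.
From Bob: component {Bob, Dave}.
From Frank: component {Frank, Grace}.
From Mona: component {Mona, Omar}.
That's 4 components.

4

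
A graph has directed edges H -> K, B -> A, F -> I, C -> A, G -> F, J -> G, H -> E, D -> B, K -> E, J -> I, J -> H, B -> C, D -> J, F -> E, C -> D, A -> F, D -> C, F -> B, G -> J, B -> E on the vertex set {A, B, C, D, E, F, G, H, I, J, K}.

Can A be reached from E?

E has no outgoing edges, so nothing is reachable from it.

No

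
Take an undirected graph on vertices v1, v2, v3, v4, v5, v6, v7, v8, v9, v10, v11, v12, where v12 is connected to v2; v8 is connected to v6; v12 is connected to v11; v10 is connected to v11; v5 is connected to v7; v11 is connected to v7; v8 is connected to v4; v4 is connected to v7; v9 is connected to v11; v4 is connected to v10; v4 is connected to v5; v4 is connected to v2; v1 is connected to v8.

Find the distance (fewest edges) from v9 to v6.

5

Distance 0: v9.
Distance 1: v11.
Distance 2: v7, v10, v12.
Distance 3: v2, v4, v5.
Distance 4: v8.
Distance 5: v1, v6 — contains v6.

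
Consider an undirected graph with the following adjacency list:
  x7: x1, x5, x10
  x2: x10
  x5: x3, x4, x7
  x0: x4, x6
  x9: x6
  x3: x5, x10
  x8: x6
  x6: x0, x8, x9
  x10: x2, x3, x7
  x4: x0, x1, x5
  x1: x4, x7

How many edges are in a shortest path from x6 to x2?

6

Distance 0: x6.
Distance 1: x0, x8, x9.
Distance 2: x4.
Distance 3: x1, x5.
Distance 4: x3, x7.
Distance 5: x10.
Distance 6: x2 — contains x2.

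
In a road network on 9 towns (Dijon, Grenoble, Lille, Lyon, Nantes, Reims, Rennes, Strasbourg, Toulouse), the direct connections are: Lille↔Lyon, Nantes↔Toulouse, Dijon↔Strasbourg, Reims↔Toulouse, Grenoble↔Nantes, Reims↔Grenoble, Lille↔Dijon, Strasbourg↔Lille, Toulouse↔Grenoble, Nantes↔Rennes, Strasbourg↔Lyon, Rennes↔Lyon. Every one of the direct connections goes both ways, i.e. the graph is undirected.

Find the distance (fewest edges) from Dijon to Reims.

Distance 0: Dijon.
Distance 1: Lille, Strasbourg.
Distance 2: Lyon.
Distance 3: Rennes.
Distance 4: Nantes.
Distance 5: Grenoble, Toulouse.
Distance 6: Reims — contains Reims.

6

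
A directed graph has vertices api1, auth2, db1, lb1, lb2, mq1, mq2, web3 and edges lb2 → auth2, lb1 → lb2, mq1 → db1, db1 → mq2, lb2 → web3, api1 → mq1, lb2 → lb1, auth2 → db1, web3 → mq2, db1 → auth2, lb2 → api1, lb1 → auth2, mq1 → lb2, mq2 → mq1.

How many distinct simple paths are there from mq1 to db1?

mq1→db1
mq1→lb2→auth2→db1
mq1→lb2→lb1→auth2→db1

3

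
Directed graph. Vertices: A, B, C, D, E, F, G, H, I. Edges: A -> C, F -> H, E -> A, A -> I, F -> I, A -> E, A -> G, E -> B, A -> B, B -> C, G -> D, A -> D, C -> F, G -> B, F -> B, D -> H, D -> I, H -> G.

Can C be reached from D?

Yes

Explore from D.
Distance 1: reach H, I.
Distance 2: reach G.
Distance 3: reach B.
Distance 4: reach C.
Found C.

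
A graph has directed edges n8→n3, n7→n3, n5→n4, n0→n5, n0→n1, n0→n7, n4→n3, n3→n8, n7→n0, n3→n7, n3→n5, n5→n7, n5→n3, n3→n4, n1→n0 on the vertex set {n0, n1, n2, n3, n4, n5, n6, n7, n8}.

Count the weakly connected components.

From n0: component {n0, n1, n3, n4, n5, n7, n8}.
From n2: component {n2}.
From n6: component {n6}.
That's 3 components.

3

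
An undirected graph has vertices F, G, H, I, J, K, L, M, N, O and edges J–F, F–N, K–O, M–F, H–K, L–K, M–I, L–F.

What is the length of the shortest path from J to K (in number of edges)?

3

Distance 0: J.
Distance 1: F.
Distance 2: L, M, N.
Distance 3: I, K — contains K.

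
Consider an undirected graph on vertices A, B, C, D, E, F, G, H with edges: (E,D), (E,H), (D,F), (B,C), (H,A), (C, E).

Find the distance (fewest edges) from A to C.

Distance 0: A.
Distance 1: H.
Distance 2: E.
Distance 3: C, D — contains C.

3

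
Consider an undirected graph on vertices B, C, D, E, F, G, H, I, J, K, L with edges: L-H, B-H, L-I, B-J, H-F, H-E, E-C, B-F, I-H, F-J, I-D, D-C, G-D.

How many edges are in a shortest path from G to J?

Distance 0: G.
Distance 1: D.
Distance 2: C, I.
Distance 3: E, H, L.
Distance 4: B, F.
Distance 5: J — contains J.

5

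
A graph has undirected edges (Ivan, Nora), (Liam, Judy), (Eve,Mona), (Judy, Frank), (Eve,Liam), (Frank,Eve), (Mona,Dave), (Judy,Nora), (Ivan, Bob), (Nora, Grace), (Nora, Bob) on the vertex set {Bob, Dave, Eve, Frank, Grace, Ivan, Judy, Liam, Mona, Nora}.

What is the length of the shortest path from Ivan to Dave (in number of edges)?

Distance 0: Ivan.
Distance 1: Bob, Nora.
Distance 2: Grace, Judy.
Distance 3: Frank, Liam.
Distance 4: Eve.
Distance 5: Mona.
Distance 6: Dave — contains Dave.

6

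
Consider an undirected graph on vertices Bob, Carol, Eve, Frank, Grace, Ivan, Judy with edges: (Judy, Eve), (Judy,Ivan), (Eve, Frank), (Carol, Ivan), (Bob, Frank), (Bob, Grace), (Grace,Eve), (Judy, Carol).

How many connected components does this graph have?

1

From Bob: component {Bob, Carol, Eve, Frank, Grace, Ivan, Judy}.
That's 1 component.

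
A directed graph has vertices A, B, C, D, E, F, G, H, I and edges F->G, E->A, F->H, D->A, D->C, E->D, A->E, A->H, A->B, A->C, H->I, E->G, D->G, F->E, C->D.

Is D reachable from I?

I has no outgoing edges, so nothing is reachable from it.

No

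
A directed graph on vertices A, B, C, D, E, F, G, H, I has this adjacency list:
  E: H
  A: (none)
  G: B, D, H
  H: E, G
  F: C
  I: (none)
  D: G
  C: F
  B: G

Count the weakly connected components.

From A: component {A}.
From B: component {B, D, E, G, H}.
From C: component {C, F}.
From I: component {I}.
That's 4 components.

4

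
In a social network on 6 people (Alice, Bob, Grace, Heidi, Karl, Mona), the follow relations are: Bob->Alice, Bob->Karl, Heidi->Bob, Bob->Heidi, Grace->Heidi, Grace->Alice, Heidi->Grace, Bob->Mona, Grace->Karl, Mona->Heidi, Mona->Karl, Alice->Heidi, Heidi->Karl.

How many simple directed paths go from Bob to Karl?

8

Bob→Alice→Heidi→Grace→Karl
Bob→Alice→Heidi→Karl
Bob→Heidi→Grace→Karl
Bob→Heidi→Karl
Bob→Karl
Bob→Mona→Heidi→Grace→Karl
Bob→Mona→Heidi→Karl
Bob→Mona→Karl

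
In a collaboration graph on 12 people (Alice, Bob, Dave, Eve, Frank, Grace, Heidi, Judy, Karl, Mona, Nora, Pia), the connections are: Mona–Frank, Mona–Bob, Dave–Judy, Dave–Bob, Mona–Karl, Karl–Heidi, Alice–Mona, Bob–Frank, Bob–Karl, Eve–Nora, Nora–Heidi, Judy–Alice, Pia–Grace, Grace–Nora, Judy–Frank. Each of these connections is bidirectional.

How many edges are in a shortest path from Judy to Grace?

6

Distance 0: Judy.
Distance 1: Alice, Dave, Frank.
Distance 2: Bob, Mona.
Distance 3: Karl.
Distance 4: Heidi.
Distance 5: Nora.
Distance 6: Eve, Grace — contains Grace.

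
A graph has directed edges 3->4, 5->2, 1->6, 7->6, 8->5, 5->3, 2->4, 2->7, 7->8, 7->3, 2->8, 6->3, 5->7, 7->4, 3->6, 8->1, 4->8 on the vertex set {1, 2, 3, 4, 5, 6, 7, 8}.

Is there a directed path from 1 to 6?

Yes

Explore from 1.
Distance 1: reach 6.
Found 6.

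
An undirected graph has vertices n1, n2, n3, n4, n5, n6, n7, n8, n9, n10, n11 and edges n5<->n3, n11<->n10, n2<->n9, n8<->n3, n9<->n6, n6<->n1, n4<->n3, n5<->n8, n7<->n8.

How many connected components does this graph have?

3

From n1: component {n1, n2, n6, n9}.
From n3: component {n3, n4, n5, n7, n8}.
From n10: component {n10, n11}.
That's 3 components.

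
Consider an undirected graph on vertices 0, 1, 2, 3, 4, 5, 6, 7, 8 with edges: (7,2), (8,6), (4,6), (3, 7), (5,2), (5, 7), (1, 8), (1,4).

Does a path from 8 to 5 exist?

Explore from 8.
Distance 1: reach 1, 6.
Distance 2: reach 4.
The search is exhausted without reaching 5; it lies in a different component.

No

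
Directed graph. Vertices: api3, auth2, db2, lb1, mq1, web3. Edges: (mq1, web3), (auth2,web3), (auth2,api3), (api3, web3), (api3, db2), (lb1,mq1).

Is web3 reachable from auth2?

Yes

Explore from auth2.
Distance 1: reach api3, web3.
Found web3.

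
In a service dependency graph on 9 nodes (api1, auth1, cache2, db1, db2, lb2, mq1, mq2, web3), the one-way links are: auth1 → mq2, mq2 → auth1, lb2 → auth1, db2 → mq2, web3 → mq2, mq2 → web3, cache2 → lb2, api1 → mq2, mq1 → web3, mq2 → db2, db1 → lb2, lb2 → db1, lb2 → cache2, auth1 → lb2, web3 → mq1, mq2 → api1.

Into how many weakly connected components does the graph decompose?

1

From api1: component {api1, auth1, cache2, db1, db2, lb2, mq1, mq2, web3}.
That's 1 component.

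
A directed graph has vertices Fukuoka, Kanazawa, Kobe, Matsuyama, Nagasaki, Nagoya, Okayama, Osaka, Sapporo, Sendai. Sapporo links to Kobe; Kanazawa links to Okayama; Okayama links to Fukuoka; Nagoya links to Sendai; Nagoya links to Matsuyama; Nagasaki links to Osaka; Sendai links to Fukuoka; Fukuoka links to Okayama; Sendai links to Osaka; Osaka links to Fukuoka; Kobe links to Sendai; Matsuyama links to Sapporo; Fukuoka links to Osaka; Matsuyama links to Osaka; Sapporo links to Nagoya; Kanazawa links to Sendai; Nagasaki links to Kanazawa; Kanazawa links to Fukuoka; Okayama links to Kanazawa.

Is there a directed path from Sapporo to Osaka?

Explore from Sapporo.
Distance 1: reach Kobe, Nagoya.
Distance 2: reach Matsuyama, Sendai.
Distance 3: reach Fukuoka, Osaka.
Found Osaka.

Yes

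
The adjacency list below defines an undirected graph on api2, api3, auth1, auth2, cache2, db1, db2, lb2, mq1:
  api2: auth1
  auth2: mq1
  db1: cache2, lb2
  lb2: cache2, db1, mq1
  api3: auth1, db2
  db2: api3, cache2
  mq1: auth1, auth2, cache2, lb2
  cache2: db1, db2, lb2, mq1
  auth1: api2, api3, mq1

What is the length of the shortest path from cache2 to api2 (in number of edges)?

Distance 0: cache2.
Distance 1: db1, db2, lb2, mq1.
Distance 2: api3, auth1, auth2.
Distance 3: api2 — contains api2.

3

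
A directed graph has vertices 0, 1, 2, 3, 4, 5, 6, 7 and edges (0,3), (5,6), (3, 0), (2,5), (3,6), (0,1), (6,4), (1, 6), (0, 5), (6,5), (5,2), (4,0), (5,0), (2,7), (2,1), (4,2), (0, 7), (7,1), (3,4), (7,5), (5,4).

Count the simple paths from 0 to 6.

15

0→1→6
0→3→4→2→1→6
0→3→4→2→5→6
0→3→4→2→7→1→6
0→3→4→2→7→5→6
0→3→6
0→5→2→1→6
0→5→2→7→1→6
0→5→4→2→1→6
0→5→4→2→7→1→6
0→5→6
0→7→1→6
0→7→5→2→1→6
0→7→5→4→2→1→6
0→7→5→6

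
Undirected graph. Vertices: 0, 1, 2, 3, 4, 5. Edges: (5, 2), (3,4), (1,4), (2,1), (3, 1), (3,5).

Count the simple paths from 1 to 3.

3

1–2–5–3
1–3
1–4–3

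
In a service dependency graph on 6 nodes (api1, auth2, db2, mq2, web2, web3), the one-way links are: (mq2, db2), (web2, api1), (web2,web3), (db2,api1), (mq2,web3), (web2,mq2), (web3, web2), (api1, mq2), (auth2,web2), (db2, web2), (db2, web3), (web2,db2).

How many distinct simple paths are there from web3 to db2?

3

web3→web2→api1→mq2→db2
web3→web2→db2
web3→web2→mq2→db2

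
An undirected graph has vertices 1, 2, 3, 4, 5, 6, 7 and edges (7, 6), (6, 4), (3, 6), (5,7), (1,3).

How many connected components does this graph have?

From 1: component {1, 3, 4, 5, 6, 7}.
From 2: component {2}.
That's 2 components.

2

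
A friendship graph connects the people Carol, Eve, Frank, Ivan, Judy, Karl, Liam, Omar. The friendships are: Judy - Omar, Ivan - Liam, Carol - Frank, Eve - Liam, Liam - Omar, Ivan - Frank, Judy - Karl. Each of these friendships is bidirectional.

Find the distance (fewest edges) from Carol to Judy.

Distance 0: Carol.
Distance 1: Frank.
Distance 2: Ivan.
Distance 3: Liam.
Distance 4: Eve, Omar.
Distance 5: Judy — contains Judy.

5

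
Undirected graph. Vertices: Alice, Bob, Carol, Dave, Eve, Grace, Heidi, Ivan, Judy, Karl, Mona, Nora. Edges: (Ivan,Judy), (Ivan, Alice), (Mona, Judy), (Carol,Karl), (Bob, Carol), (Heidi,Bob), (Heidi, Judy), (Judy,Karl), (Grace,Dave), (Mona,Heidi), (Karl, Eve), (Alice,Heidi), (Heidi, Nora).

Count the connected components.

2

From Alice: component {Alice, Bob, Carol, Eve, Heidi, Ivan, Judy, Karl, Mona, Nora}.
From Dave: component {Dave, Grace}.
That's 2 components.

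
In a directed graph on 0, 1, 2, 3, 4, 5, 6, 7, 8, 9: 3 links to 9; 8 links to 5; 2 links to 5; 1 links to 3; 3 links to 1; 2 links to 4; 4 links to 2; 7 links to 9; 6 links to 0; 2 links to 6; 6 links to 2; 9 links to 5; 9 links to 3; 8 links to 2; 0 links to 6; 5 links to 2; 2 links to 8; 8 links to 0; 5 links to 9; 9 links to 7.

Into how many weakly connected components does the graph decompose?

From 0: component {0, 1, 2, 3, 4, 5, 6, 7, 8, 9}.
That's 1 component.

1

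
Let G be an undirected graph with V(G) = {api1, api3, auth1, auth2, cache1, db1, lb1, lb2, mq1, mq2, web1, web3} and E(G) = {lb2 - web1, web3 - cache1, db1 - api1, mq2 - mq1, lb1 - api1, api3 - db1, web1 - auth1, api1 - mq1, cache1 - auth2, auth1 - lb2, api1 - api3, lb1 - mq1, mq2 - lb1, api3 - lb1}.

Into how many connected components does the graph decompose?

3

From api1: component {api1, api3, db1, lb1, mq1, mq2}.
From auth1: component {auth1, lb2, web1}.
From auth2: component {auth2, cache1, web3}.
That's 3 components.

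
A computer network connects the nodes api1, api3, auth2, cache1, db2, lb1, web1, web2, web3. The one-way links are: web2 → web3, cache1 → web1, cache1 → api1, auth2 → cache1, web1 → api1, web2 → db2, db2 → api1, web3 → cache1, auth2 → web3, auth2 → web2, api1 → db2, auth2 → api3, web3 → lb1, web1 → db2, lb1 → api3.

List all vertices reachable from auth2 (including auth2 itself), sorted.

api1, api3, auth2, cache1, db2, lb1, web1, web2, web3

Start at auth2.
Its neighbours: api3, cache1, web2, web3.
Then their neighbours: api1, db2, lb1, web1.
Every vertex is now reached.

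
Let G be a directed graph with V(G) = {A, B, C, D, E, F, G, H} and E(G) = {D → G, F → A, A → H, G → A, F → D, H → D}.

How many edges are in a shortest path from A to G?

Distance 0: A.
Distance 1: H.
Distance 2: D.
Distance 3: G — contains G.

3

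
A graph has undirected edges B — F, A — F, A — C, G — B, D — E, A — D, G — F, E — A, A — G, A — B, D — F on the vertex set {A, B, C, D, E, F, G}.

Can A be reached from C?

Explore from C.
Distance 1: reach A.
Found A.

Yes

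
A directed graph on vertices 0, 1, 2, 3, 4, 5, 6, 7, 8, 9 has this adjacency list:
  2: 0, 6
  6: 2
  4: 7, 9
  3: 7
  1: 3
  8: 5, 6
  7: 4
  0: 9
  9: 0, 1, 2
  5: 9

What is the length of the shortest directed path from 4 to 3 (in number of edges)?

Distance 0: 4.
Distance 1: 7, 9.
Distance 2: 0, 1, 2.
Distance 3: 3, 6 — contains 3.

3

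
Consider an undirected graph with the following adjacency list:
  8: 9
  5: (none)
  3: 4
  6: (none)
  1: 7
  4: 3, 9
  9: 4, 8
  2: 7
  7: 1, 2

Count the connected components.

4

From 1: component {1, 2, 7}.
From 3: component {3, 4, 8, 9}.
From 5: component {5}.
From 6: component {6}.
That's 4 components.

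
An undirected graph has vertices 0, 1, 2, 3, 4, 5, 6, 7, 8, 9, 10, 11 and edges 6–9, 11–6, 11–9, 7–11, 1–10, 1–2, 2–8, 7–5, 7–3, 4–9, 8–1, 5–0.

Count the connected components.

2

From 0: component {0, 3, 4, 5, 6, 7, 9, 11}.
From 1: component {1, 2, 8, 10}.
That's 2 components.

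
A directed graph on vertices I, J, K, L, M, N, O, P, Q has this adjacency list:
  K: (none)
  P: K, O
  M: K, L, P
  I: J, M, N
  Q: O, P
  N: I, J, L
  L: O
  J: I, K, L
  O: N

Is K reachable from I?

Yes

Explore from I.
Distance 1: reach J, M, N.
Distance 2: reach K, L, P.
Found K.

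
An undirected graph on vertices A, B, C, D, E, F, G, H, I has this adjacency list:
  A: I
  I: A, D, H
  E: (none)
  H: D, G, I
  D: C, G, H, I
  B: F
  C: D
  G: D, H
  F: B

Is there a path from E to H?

E has no edges, so nothing is reachable from it.

No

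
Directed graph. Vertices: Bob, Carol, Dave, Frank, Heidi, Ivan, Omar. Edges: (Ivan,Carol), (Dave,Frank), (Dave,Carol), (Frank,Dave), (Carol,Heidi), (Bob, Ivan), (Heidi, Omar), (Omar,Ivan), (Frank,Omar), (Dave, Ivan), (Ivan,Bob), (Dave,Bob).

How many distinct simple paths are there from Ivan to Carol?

Ivan→Carol

1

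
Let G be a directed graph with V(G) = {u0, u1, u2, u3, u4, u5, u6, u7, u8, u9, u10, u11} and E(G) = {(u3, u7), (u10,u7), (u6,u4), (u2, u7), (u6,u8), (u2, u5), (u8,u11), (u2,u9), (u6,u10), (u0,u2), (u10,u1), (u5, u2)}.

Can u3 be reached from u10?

No

Explore from u10.
Distance 1: reach u1, u7.
The search from u10 is exhausted; no directed path reaches u3.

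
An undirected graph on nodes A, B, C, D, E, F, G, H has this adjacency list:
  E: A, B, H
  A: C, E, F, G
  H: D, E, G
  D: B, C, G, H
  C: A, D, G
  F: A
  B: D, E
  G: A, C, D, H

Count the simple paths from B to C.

B–D–C
B–D–G–A–C
B–D–G–C
B–D–G–H–E–A–C
B–D–H–E–A–C
B–D–H–E–A–G–C
B–D–H–G–A–C
B–D–H–G–C
... and 10 more.

18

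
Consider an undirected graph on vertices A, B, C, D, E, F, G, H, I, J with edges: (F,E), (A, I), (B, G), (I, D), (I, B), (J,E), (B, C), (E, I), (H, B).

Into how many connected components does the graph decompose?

1

From A: component {A, B, C, D, E, F, G, H, I, J}.
That's 1 component.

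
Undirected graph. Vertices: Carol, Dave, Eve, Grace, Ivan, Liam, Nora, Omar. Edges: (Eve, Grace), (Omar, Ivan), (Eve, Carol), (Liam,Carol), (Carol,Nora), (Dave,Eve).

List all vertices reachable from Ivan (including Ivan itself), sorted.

Ivan, Omar

Start at Ivan.
Its neighbours: Omar.
Nothing further is reachable.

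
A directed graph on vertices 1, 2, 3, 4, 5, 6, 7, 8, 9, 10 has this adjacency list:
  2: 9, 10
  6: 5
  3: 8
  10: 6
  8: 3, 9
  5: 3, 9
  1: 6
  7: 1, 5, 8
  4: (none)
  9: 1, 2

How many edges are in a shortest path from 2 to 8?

5

Distance 0: 2.
Distance 1: 9, 10.
Distance 2: 1, 6.
Distance 3: 5.
Distance 4: 3.
Distance 5: 8 — contains 8.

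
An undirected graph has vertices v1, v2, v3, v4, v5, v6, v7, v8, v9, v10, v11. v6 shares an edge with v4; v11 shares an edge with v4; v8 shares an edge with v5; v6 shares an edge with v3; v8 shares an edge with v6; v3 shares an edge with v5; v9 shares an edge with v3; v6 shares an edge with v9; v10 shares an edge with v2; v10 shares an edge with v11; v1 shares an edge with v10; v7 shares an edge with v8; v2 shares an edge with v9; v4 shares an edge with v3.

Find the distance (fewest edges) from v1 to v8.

5

Distance 0: v1.
Distance 1: v10.
Distance 2: v2, v11.
Distance 3: v4, v9.
Distance 4: v3, v6.
Distance 5: v5, v8 — contains v8.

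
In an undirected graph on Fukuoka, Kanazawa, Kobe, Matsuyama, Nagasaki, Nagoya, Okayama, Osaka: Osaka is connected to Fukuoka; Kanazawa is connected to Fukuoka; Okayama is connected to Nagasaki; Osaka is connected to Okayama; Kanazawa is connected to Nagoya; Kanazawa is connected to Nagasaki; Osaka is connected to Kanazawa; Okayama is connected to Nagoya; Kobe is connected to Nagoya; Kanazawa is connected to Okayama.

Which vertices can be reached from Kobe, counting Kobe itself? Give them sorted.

Fukuoka, Kanazawa, Kobe, Nagasaki, Nagoya, Okayama, Osaka

Start at Kobe.
Its neighbours: Nagoya.
Then their neighbours: Kanazawa, Okayama.
Then next layer: Fukuoka, Nagasaki, Osaka.
Nothing further is reachable.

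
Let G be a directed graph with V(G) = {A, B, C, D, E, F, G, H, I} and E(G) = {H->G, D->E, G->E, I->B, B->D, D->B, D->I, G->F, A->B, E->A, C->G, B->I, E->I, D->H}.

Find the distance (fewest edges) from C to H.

6

Distance 0: C.
Distance 1: G.
Distance 2: E, F.
Distance 3: A, I.
Distance 4: B.
Distance 5: D.
Distance 6: H — contains H.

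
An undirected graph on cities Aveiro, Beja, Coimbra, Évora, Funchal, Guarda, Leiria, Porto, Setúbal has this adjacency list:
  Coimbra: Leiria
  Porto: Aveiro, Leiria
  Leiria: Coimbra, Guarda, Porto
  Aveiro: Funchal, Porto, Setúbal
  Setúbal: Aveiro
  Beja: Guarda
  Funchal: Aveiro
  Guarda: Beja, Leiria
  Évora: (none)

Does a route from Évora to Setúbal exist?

No

Évora has no edges, so nothing is reachable from it.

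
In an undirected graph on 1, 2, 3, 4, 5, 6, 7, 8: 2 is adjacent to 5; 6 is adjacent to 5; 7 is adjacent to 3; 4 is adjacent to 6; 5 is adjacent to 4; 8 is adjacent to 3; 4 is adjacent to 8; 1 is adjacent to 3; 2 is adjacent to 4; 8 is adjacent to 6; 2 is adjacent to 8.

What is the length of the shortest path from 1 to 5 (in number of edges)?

Distance 0: 1.
Distance 1: 3.
Distance 2: 7, 8.
Distance 3: 2, 4, 6.
Distance 4: 5 — contains 5.

4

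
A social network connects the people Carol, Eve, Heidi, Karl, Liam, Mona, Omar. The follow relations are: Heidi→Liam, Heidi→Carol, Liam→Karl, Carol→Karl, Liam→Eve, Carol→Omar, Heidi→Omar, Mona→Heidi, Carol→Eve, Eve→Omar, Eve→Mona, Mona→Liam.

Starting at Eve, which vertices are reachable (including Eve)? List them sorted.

Carol, Eve, Heidi, Karl, Liam, Mona, Omar

Start at Eve.
Its neighbours: Mona, Omar.
Then their neighbours: Heidi, Liam.
Then next layer: Carol, Karl.
Every vertex is now reached.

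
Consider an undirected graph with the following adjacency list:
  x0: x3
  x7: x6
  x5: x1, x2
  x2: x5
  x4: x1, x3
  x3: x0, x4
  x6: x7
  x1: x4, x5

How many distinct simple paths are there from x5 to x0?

1

x5–x1–x4–x3–x0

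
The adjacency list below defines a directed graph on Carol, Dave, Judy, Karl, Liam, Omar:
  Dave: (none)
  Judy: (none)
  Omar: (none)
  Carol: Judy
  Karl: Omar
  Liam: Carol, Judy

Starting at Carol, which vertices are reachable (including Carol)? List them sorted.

Carol, Judy

Start at Carol.
Its neighbours: Judy.
Nothing further is reachable.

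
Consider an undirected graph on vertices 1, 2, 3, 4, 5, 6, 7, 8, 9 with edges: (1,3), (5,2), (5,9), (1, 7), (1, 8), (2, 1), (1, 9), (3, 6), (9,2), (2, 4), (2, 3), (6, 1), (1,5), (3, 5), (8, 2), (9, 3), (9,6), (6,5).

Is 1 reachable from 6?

Explore from 6.
Distance 1: reach 1, 3, 5, 9.
Found 1.

Yes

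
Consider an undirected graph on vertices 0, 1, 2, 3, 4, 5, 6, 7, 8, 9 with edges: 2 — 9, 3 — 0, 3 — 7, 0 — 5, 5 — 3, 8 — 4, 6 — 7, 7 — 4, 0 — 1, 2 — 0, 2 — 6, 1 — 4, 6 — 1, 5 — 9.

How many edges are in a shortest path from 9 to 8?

Distance 0: 9.
Distance 1: 2, 5.
Distance 2: 0, 3, 6.
Distance 3: 1, 7.
Distance 4: 4.
Distance 5: 8 — contains 8.

5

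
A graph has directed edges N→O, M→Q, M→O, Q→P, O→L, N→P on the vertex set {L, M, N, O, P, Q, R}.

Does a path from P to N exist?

P has no outgoing edges, so nothing is reachable from it.

No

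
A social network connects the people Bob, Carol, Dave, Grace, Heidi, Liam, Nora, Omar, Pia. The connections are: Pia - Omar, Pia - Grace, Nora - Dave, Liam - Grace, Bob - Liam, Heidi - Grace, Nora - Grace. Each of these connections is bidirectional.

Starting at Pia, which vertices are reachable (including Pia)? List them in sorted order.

Bob, Dave, Grace, Heidi, Liam, Nora, Omar, Pia

Start at Pia.
Its neighbours: Grace, Omar.
Then their neighbours: Heidi, Liam, Nora.
Then next layer: Bob, Dave.
Nothing further is reachable.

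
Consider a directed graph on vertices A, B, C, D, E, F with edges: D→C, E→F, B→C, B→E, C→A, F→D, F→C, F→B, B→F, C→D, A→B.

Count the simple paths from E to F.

1

E→F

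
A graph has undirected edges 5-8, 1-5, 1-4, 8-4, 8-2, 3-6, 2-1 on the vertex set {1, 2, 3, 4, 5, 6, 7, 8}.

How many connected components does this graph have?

3

From 1: component {1, 2, 4, 5, 8}.
From 3: component {3, 6}.
From 7: component {7}.
That's 3 components.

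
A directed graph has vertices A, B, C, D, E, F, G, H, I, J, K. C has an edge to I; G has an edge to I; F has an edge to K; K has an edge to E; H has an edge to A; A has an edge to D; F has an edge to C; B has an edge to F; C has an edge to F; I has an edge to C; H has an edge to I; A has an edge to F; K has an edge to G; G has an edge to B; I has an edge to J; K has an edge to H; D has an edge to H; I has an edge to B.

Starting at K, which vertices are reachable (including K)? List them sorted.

Start at K.
Its neighbours: E, G, H.
Then their neighbours: A, B, I.
Then next layer: C, D, F, J.
Every vertex is now reached.

A, B, C, D, E, F, G, H, I, J, K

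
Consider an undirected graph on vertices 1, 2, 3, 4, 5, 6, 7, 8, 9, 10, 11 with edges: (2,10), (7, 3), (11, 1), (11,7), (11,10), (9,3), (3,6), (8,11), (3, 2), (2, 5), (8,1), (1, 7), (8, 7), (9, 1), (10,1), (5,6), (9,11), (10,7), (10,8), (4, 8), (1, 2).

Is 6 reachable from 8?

Yes

Explore from 8.
Distance 1: reach 1, 4, 7, 10, 11.
Distance 2: reach 2, 3, 9.
Distance 3: reach 5, 6.
Found 6.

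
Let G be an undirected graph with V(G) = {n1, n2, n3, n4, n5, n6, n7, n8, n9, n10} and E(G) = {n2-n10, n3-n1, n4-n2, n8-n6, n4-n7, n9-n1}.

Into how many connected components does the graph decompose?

From n1: component {n1, n3, n9}.
From n2: component {n2, n4, n7, n10}.
From n5: component {n5}.
From n6: component {n6, n8}.
That's 4 components.

4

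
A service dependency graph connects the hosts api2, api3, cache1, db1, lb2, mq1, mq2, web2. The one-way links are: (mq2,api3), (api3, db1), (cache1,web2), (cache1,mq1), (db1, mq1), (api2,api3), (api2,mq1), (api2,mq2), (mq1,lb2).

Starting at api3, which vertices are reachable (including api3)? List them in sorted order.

Start at api3.
Its neighbours: db1.
Then their neighbours: mq1.
Then next layer: lb2.
Nothing further is reachable.

api3, db1, lb2, mq1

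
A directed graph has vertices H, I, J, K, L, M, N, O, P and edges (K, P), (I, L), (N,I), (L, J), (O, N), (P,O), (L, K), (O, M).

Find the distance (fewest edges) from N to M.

Distance 0: N.
Distance 1: I.
Distance 2: L.
Distance 3: J, K.
Distance 4: P.
Distance 5: O.
Distance 6: M — contains M.

6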